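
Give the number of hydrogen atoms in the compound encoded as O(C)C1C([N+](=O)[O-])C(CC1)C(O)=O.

Hydrogens are implicit in SMILES; fill each atom to its normal valence:
  3 × C: 1 H each → 3
  3 × O: no H
  2 × C: 2 H each → 4
  1 × C: 3 H
  1 × C: no H
  1 × N (charge +1): no H
  1 × O: 1 H
  1 × O (charge -1): no H
  Total hydrogens = 11.

11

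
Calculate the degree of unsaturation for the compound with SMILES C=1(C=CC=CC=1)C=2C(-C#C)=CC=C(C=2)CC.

10

Molecular formula from the SMILES: C16H14.
DoU = (2C + 2 + N − H − X)/2 = (2·16 + 2 + 0 − 14 − 0)/2 = 20/2 = 10.
(Structurally: 2 ring(s) + 8 π bond(s) = 10.)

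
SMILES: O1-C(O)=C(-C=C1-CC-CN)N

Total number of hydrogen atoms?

12

Hydrogens are implicit in SMILES; fill each atom to its normal valence:
  3 × C: 2 H each → 6
  3 × C (aromatic): no H
  2 × N: 2 H each → 4
  1 × C (aromatic): 1 H
  1 × O: 1 H
  1 × O (aromatic): no H
  Total hydrogens = 12.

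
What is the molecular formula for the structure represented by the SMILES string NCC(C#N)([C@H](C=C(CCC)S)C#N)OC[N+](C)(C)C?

Heavy atoms from the SMILES: 14 C, 4 N, 1 O, 1 S.
Implicit hydrogens by atom environment:
  4 × C: 3 H each → 12
  4 × C: 2 H each → 8
  4 × C: no H
  2 × C: 1 H each → 2
  2 × N: no H
  1 × N: 2 H
  1 × N (charge +1): no H
  1 × O: no H
  1 × S: 1 H
  Total hydrogens = 25.
Net charge +1.
Molecular formula: C14H25N4OS+

C14H25N4OS+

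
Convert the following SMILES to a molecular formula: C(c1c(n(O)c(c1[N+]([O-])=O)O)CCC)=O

Heavy atoms from the SMILES: 8 C, 2 N, 5 O.
Implicit hydrogens by atom environment:
  4 × C (aromatic): no H
  2 × C: 2 H each → 4
  2 × O: 1 H each → 2
  2 × O: no H
  1 × C: 3 H
  1 × C: 1 H
  1 × N (aromatic): no H
  1 × N (charge +1): no H
  1 × O (charge -1): no H
  Total hydrogens = 10.
Molecular formula: C8H10N2O5

C8H10N2O5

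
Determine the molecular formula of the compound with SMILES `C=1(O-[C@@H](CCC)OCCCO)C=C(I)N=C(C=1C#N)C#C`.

C15H17IN2O3

Heavy atoms from the SMILES: 15 C, 1 I, 2 N, 3 O.
Implicit hydrogens by atom environment:
  5 × C: 2 H each → 10
  4 × C (aromatic): no H
  2 × C: 1 H each → 2
  2 × C: no H
  2 × O: no H
  1 × C: 3 H
  1 × C (aromatic): 1 H
  1 × I: no H
  1 × N (aromatic): no H
  1 × N: no H
  1 × O: 1 H
  Total hydrogens = 17.
Molecular formula: C15H17IN2O3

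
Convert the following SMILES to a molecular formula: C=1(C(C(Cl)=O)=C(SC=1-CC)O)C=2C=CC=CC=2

Heavy atoms from the SMILES: 13 C, 1 Cl, 2 O, 1 S.
Implicit hydrogens by atom environment:
  5 × C (aromatic): 1 H each → 5
  5 × C (aromatic): no H
  1 × C: 3 H
  1 × C: 2 H
  1 × C: no H
  1 × Cl: no H
  1 × O: 1 H
  1 × O: no H
  1 × S (aromatic): no H
  Total hydrogens = 11.
Molecular formula: C13H11ClO2S

C13H11ClO2S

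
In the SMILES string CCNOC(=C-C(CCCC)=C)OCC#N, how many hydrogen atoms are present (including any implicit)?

Hydrogens are implicit in SMILES; fill each atom to its normal valence:
  6 × C: 2 H each → 12
  3 × C: no H
  2 × C: 3 H each → 6
  2 × O: no H
  1 × C: 1 H
  1 × N: 1 H
  1 × N: no H
  Total hydrogens = 20.

20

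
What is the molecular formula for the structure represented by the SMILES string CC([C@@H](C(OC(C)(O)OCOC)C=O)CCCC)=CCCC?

Heavy atoms from the SMILES: 17 C, 5 O.
Implicit hydrogens by atom environment:
  6 × C: 2 H each → 12
  5 × C: 3 H each → 15
  4 × C: 1 H each → 4
  4 × O: no H
  2 × C: no H
  1 × O: 1 H
  Total hydrogens = 32.
Molecular formula: C17H32O5

C17H32O5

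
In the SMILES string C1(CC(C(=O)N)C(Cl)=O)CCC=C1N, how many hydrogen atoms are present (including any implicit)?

Hydrogens are implicit in SMILES; fill each atom to its normal valence:
  3 × C: 2 H each → 6
  3 × C: 1 H each → 3
  3 × C: no H
  2 × N: 2 H each → 4
  2 × O: no H
  1 × Cl: no H
  Total hydrogens = 13.

13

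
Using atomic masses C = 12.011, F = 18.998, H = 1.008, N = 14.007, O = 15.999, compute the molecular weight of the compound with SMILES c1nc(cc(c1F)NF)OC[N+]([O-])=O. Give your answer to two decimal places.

Molecular formula: C6H5F2N3O3.
M = 6×12.011 + 2×18.998 + 5×1.008 + 3×14.007 + 3×15.999 = 205.12 g/mol.

205.12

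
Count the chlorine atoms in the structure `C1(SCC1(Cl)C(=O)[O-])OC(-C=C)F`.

1

The symbol for chlorine appears 1 time in the SMILES.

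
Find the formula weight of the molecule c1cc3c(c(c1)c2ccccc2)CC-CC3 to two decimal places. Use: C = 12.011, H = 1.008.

208.30

Molecular formula: C16H16.
M = 16×12.011 + 16×1.008 = 208.30 g/mol.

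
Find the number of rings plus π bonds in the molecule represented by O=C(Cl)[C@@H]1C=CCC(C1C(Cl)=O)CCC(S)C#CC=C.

7

Molecular formula from the SMILES: C15H16Cl2O2S.
DoU = (2C + 2 + N − H − X)/2 = (2·15 + 2 + 0 − 16 − 2)/2 = 14/2 = 7.
(Structurally: 1 ring(s) + 6 π bond(s) = 7.)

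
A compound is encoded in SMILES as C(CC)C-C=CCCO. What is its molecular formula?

Heavy atoms from the SMILES: 8 C, 1 O.
Implicit hydrogens by atom environment:
  5 × C: 2 H each → 10
  2 × C: 1 H each → 2
  1 × C: 3 H
  1 × O: 1 H
  Total hydrogens = 16.
Molecular formula: C8H16O

C8H16O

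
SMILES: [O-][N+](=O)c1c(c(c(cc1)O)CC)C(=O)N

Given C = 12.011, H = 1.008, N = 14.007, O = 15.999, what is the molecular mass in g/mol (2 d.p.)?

Molecular formula: C9H10N2O4.
M = 9×12.011 + 10×1.008 + 2×14.007 + 4×15.999 = 210.19 g/mol.

210.19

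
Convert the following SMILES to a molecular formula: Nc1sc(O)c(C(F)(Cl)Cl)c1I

Heavy atoms from the SMILES: 5 C, 2 Cl, 1 F, 1 I, 1 N, 1 O, 1 S.
Implicit hydrogens by atom environment:
  4 × C (aromatic): no H
  2 × Cl: no H
  1 × C: no H
  1 × F: no H
  1 × I: no H
  1 × N: 2 H
  1 × O: 1 H
  1 × S (aromatic): no H
  Total hydrogens = 3.
Molecular formula: C5H3Cl2FINOS

C5H3Cl2FINOS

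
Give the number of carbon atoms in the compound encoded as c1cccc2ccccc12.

The symbol for carbon appears 10 times in the SMILES. Lowercase c denotes aromatic carbon and counts toward C.

10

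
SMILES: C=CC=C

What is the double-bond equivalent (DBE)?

2

Molecular formula from the SMILES: C4H6.
DoU = (2C + 2 + N − H − X)/2 = (2·4 + 2 + 0 − 6 − 0)/2 = 4/2 = 2.
(Structurally: 0 ring(s) + 2 π bond(s) = 2.)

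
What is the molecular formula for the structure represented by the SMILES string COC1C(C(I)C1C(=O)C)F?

C7H10FIO2

Heavy atoms from the SMILES: 7 C, 1 F, 1 I, 2 O.
Implicit hydrogens by atom environment:
  4 × C: 1 H each → 4
  2 × C: 3 H each → 6
  2 × O: no H
  1 × C: no H
  1 × F: no H
  1 × I: no H
  Total hydrogens = 10.
Molecular formula: C7H10FIO2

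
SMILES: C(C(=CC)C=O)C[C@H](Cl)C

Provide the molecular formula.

C8H13ClO

Heavy atoms from the SMILES: 8 C, 1 Cl, 1 O.
Implicit hydrogens by atom environment:
  3 × C: 1 H each → 3
  2 × C: 3 H each → 6
  2 × C: 2 H each → 4
  1 × C: no H
  1 × Cl: no H
  1 × O: no H
  Total hydrogens = 13.
Molecular formula: C8H13ClO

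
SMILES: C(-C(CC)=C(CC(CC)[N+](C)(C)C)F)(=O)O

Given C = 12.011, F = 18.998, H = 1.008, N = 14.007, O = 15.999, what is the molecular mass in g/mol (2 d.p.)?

Molecular formula: C12H23FNO2+.
M = 12×12.011 + 1×18.998 + 23×1.008 + 1×14.007 + 2×15.999 = 232.32 g/mol.

232.32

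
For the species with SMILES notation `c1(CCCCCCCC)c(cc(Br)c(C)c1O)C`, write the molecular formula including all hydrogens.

Heavy atoms from the SMILES: 1 Br, 16 C, 1 O.
Implicit hydrogens by atom environment:
  7 × C: 2 H each → 14
  5 × C (aromatic): no H
  3 × C: 3 H each → 9
  1 × Br: no H
  1 × C (aromatic): 1 H
  1 × O: 1 H
  Total hydrogens = 25.
Molecular formula: C16H25BrO

C16H25BrO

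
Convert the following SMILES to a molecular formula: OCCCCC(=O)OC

Heavy atoms from the SMILES: 6 C, 3 O.
Implicit hydrogens by atom environment:
  4 × C: 2 H each → 8
  2 × O: no H
  1 × C: 3 H
  1 × C: no H
  1 × O: 1 H
  Total hydrogens = 12.
Molecular formula: C6H12O3

C6H12O3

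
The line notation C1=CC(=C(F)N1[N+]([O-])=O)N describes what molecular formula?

Heavy atoms from the SMILES: 4 C, 1 F, 3 N, 2 O.
Implicit hydrogens by atom environment:
  2 × C (aromatic): 1 H each → 2
  2 × C (aromatic): no H
  1 × F: no H
  1 × N: 2 H
  1 × N (aromatic): no H
  1 × N (charge +1): no H
  1 × O: no H
  1 × O (charge -1): no H
  Total hydrogens = 4.
Molecular formula: C4H4FN3O2

C4H4FN3O2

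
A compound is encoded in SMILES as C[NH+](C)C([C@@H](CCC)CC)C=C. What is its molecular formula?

C11H24N+

Heavy atoms from the SMILES: 11 C, 1 N.
Implicit hydrogens by atom environment:
  4 × C: 3 H each → 12
  4 × C: 2 H each → 8
  3 × C: 1 H each → 3
  1 × N (charge +1): 1 H
  Total hydrogens = 24.
Net charge +1.
Molecular formula: C11H24N+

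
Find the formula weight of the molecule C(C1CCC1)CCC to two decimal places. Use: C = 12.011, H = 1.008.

112.22

Molecular formula: C8H16.
M = 8×12.011 + 16×1.008 = 112.22 g/mol.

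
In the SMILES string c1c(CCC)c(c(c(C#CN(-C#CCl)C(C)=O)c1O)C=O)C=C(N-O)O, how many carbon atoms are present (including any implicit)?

The symbol for carbon appears 18 times in the SMILES. Lowercase c denotes aromatic carbon and counts toward C.

18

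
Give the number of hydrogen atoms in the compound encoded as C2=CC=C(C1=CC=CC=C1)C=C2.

10

Hydrogens are implicit in SMILES; fill each atom to its normal valence:
  10 × C (aromatic): 1 H each → 10
  2 × C (aromatic): no H
  Total hydrogens = 10.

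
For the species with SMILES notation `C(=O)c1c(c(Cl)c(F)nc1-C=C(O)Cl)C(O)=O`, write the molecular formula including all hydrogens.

Heavy atoms from the SMILES: 9 C, 2 Cl, 1 F, 1 N, 4 O.
Implicit hydrogens by atom environment:
  5 × C (aromatic): no H
  2 × C: 1 H each → 2
  2 × C: no H
  2 × Cl: no H
  2 × O: 1 H each → 2
  2 × O: no H
  1 × F: no H
  1 × N (aromatic): no H
  Total hydrogens = 4.
Molecular formula: C9H4Cl2FNO4

C9H4Cl2FNO4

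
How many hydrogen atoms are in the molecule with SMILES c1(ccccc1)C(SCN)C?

Hydrogens are implicit in SMILES; fill each atom to its normal valence:
  5 × C (aromatic): 1 H each → 5
  1 × C: 3 H
  1 × C: 2 H
  1 × C: 1 H
  1 × C (aromatic): no H
  1 × N: 2 H
  1 × S: no H
  Total hydrogens = 13.

13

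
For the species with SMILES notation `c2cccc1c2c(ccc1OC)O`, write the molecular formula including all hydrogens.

Heavy atoms from the SMILES: 11 C, 2 O.
Implicit hydrogens by atom environment:
  6 × C (aromatic): 1 H each → 6
  4 × C (aromatic): no H
  1 × C: 3 H
  1 × O: 1 H
  1 × O: no H
  Total hydrogens = 10.
Molecular formula: C11H10O2

C11H10O2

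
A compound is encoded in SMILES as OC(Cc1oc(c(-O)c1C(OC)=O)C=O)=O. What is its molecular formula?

C9H8O7

Heavy atoms from the SMILES: 9 C, 7 O.
Implicit hydrogens by atom environment:
  4 × C (aromatic): no H
  4 × O: no H
  2 × C: no H
  2 × O: 1 H each → 2
  1 × C: 3 H
  1 × C: 2 H
  1 × C: 1 H
  1 × O (aromatic): no H
  Total hydrogens = 8.
Molecular formula: C9H8O7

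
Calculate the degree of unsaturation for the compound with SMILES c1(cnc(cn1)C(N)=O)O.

5

Molecular formula from the SMILES: C5H5N3O2.
DoU = (2C + 2 + N − H − X)/2 = (2·5 + 2 + 3 − 5 − 0)/2 = 10/2 = 5.
(Structurally: 1 ring(s) + 4 π bond(s) = 5.)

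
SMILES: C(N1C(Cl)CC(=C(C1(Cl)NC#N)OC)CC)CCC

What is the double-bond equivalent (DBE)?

Molecular formula from the SMILES: C13H21Cl2N3O.
DoU = (2C + 2 + N − H − X)/2 = (2·13 + 2 + 3 − 21 − 2)/2 = 8/2 = 4.
(Structurally: 1 ring(s) + 3 π bond(s) = 4.)

4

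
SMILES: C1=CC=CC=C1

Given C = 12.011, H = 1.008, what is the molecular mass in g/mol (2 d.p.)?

78.11

Molecular formula: C6H6.
M = 6×12.011 + 6×1.008 = 78.11 g/mol.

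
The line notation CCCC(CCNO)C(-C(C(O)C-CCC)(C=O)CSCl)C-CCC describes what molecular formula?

C19H38ClNO3S

Heavy atoms from the SMILES: 19 C, 1 Cl, 1 N, 3 O, 1 S.
Implicit hydrogens by atom environment:
  11 × C: 2 H each → 22
  4 × C: 1 H each → 4
  3 × C: 3 H each → 9
  2 × O: 1 H each → 2
  1 × C: no H
  1 × Cl: no H
  1 × N: 1 H
  1 × O: no H
  1 × S: no H
  Total hydrogens = 38.
Molecular formula: C19H38ClNO3S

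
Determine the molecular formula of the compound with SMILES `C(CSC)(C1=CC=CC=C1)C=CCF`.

Heavy atoms from the SMILES: 12 C, 1 F, 1 S.
Implicit hydrogens by atom environment:
  5 × C (aromatic): 1 H each → 5
  3 × C: 1 H each → 3
  2 × C: 2 H each → 4
  1 × C: 3 H
  1 × C (aromatic): no H
  1 × F: no H
  1 × S: no H
  Total hydrogens = 15.
Molecular formula: C12H15FS

C12H15FS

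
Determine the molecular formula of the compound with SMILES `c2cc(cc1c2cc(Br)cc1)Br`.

Heavy atoms from the SMILES: 2 Br, 10 C.
Implicit hydrogens by atom environment:
  6 × C (aromatic): 1 H each → 6
  4 × C (aromatic): no H
  2 × Br: no H
  Total hydrogens = 6.
Molecular formula: C10H6Br2

C10H6Br2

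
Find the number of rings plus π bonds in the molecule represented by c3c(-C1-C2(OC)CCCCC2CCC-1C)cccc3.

Molecular formula from the SMILES: C18H26O.
DoU = (2C + 2 + N − H − X)/2 = (2·18 + 2 + 0 − 26 − 0)/2 = 12/2 = 6.
(Structurally: 3 ring(s) + 3 π bond(s) = 6.)

6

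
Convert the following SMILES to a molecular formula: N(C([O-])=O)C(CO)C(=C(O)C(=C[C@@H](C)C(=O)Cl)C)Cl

Heavy atoms from the SMILES: 11 C, 2 Cl, 1 N, 5 O.
Implicit hydrogens by atom environment:
  5 × C: no H
  3 × C: 1 H each → 3
  2 × C: 3 H each → 6
  2 × Cl: no H
  2 × O: 1 H each → 2
  2 × O: no H
  1 × C: 2 H
  1 × N: 1 H
  1 × O (charge -1): no H
  Total hydrogens = 14.
Net charge -1.
Molecular formula: C11H14Cl2NO5-

C11H14Cl2NO5-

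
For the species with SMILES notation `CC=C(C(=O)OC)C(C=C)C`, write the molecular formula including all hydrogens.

Heavy atoms from the SMILES: 9 C, 2 O.
Implicit hydrogens by atom environment:
  3 × C: 3 H each → 9
  3 × C: 1 H each → 3
  2 × C: no H
  2 × O: no H
  1 × C: 2 H
  Total hydrogens = 14.
Molecular formula: C9H14O2

C9H14O2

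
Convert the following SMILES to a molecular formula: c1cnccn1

Heavy atoms from the SMILES: 4 C, 2 N.
Implicit hydrogens by atom environment:
  4 × C (aromatic): 1 H each → 4
  2 × N (aromatic): no H
  Total hydrogens = 4.
Molecular formula: C4H4N2

C4H4N2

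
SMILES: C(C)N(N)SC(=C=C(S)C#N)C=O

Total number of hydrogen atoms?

9

Hydrogens are implicit in SMILES; fill each atom to its normal valence:
  4 × C: no H
  2 × N: no H
  1 × C: 3 H
  1 × C: 2 H
  1 × C: 1 H
  1 × N: 2 H
  1 × O: no H
  1 × S: 1 H
  1 × S: no H
  Total hydrogens = 9.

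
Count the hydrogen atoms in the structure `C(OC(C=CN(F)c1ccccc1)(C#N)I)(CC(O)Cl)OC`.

Hydrogens are implicit in SMILES; fill each atom to its normal valence:
  5 × C (aromatic): 1 H each → 5
  4 × C: 1 H each → 4
  2 × C: no H
  2 × N: no H
  2 × O: no H
  1 × C: 3 H
  1 × C: 2 H
  1 × C (aromatic): no H
  1 × Cl: no H
  1 × F: no H
  1 × I: no H
  1 × O: 1 H
  Total hydrogens = 15.

15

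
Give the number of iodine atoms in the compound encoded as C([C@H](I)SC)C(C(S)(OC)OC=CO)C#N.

1

The symbol for iodine appears 1 time in the SMILES.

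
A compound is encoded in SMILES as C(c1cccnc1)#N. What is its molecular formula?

C6H4N2

Heavy atoms from the SMILES: 6 C, 2 N.
Implicit hydrogens by atom environment:
  4 × C (aromatic): 1 H each → 4
  1 × C (aromatic): no H
  1 × C: no H
  1 × N (aromatic): no H
  1 × N: no H
  Total hydrogens = 4.
Molecular formula: C6H4N2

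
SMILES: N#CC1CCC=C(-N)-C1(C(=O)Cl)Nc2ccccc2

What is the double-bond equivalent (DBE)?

9

Molecular formula from the SMILES: C14H14ClN3O.
DoU = (2C + 2 + N − H − X)/2 = (2·14 + 2 + 3 − 14 − 1)/2 = 18/2 = 9.
(Structurally: 2 ring(s) + 7 π bond(s) = 9.)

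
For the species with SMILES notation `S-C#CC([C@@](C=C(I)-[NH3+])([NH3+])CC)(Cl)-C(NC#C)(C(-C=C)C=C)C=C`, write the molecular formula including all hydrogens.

[C18H25ClIN3S]2+

Heavy atoms from the SMILES: 18 C, 1 Cl, 1 I, 3 N, 1 S.
Implicit hydrogens by atom environment:
  7 × C: no H
  6 × C: 1 H each → 6
  4 × C: 2 H each → 8
  2 × N (charge +1): 3 H each → 6
  1 × C: 3 H
  1 × Cl: no H
  1 × I: no H
  1 × N: 1 H
  1 × S: 1 H
  Total hydrogens = 25.
Net charge +2.
Molecular formula: [C18H25ClIN3S]2+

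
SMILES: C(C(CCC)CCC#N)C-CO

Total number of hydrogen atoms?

Hydrogens are implicit in SMILES; fill each atom to its normal valence:
  7 × C: 2 H each → 14
  1 × C: 3 H
  1 × C: 1 H
  1 × C: no H
  1 × N: no H
  1 × O: 1 H
  Total hydrogens = 19.

19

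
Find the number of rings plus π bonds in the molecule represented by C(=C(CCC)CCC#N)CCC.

3

Molecular formula from the SMILES: C11H19N.
DoU = (2C + 2 + N − H − X)/2 = (2·11 + 2 + 1 − 19 − 0)/2 = 6/2 = 3.
(Structurally: 0 ring(s) + 3 π bond(s) = 3.)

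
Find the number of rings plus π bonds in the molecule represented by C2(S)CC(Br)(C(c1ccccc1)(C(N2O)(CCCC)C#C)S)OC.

Molecular formula from the SMILES: C18H24BrNO2S2.
DoU = (2C + 2 + N − H − X)/2 = (2·18 + 2 + 1 − 24 − 1)/2 = 14/2 = 7.
(Structurally: 2 ring(s) + 5 π bond(s) = 7.)

7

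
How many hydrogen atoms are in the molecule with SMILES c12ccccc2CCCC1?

12

Hydrogens are implicit in SMILES; fill each atom to its normal valence:
  4 × C: 2 H each → 8
  4 × C (aromatic): 1 H each → 4
  2 × C (aromatic): no H
  Total hydrogens = 12.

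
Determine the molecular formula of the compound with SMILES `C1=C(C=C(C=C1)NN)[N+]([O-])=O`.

C6H7N3O2

Heavy atoms from the SMILES: 6 C, 3 N, 2 O.
Implicit hydrogens by atom environment:
  4 × C (aromatic): 1 H each → 4
  2 × C (aromatic): no H
  1 × N: 2 H
  1 × N: 1 H
  1 × N (charge +1): no H
  1 × O: no H
  1 × O (charge -1): no H
  Total hydrogens = 7.
Molecular formula: C6H7N3O2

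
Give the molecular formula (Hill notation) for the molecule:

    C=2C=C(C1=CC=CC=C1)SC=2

Heavy atoms from the SMILES: 10 C, 1 S.
Implicit hydrogens by atom environment:
  8 × C (aromatic): 1 H each → 8
  2 × C (aromatic): no H
  1 × S (aromatic): no H
  Total hydrogens = 8.
Molecular formula: C10H8S

C10H8S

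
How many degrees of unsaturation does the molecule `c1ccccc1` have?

Molecular formula from the SMILES: C6H6.
DoU = (2C + 2 + N − H − X)/2 = (2·6 + 2 + 0 − 6 − 0)/2 = 8/2 = 4.
(Structurally: 1 ring(s) + 3 π bond(s) = 4.)

4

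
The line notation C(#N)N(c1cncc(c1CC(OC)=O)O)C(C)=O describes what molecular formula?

C11H11N3O4

Heavy atoms from the SMILES: 11 C, 3 N, 4 O.
Implicit hydrogens by atom environment:
  3 × C (aromatic): no H
  3 × C: no H
  3 × O: no H
  2 × C: 3 H each → 6
  2 × C (aromatic): 1 H each → 2
  2 × N: no H
  1 × C: 2 H
  1 × N (aromatic): no H
  1 × O: 1 H
  Total hydrogens = 11.
Molecular formula: C11H11N3O4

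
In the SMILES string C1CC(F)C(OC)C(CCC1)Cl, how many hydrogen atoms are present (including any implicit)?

16

Hydrogens are implicit in SMILES; fill each atom to its normal valence:
  5 × C: 2 H each → 10
  3 × C: 1 H each → 3
  1 × C: 3 H
  1 × Cl: no H
  1 × F: no H
  1 × O: no H
  Total hydrogens = 16.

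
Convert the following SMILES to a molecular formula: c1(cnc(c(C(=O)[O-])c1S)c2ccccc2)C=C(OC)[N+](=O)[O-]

C15H11N2O5S-

Heavy atoms from the SMILES: 15 C, 2 N, 5 O, 1 S.
Implicit hydrogens by atom environment:
  6 × C (aromatic): 1 H each → 6
  5 × C (aromatic): no H
  3 × O: no H
  2 × C: no H
  2 × O (charge -1): no H
  1 × C: 3 H
  1 × C: 1 H
  1 × N (aromatic): no H
  1 × N (charge +1): no H
  1 × S: 1 H
  Total hydrogens = 11.
Net charge -1.
Molecular formula: C15H11N2O5S-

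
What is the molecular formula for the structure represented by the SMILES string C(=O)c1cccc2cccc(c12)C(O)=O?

Heavy atoms from the SMILES: 12 C, 3 O.
Implicit hydrogens by atom environment:
  6 × C (aromatic): 1 H each → 6
  4 × C (aromatic): no H
  2 × O: no H
  1 × C: 1 H
  1 × C: no H
  1 × O: 1 H
  Total hydrogens = 8.
Molecular formula: C12H8O3

C12H8O3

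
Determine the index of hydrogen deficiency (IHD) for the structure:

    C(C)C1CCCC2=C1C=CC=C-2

Molecular formula from the SMILES: C12H16.
DoU = (2C + 2 + N − H − X)/2 = (2·12 + 2 + 0 − 16 − 0)/2 = 10/2 = 5.
(Structurally: 2 ring(s) + 3 π bond(s) = 5.)

5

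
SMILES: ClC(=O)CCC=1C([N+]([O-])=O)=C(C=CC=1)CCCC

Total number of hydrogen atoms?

16

Hydrogens are implicit in SMILES; fill each atom to its normal valence:
  5 × C: 2 H each → 10
  3 × C (aromatic): 1 H each → 3
  3 × C (aromatic): no H
  2 × O: no H
  1 × C: 3 H
  1 × C: no H
  1 × Cl: no H
  1 × N (charge +1): no H
  1 × O (charge -1): no H
  Total hydrogens = 16.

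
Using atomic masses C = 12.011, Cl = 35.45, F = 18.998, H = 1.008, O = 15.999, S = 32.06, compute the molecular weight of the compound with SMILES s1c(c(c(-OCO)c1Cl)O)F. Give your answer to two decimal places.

Molecular formula: C5H4ClFO3S.
M = 5×12.011 + 1×35.45 + 1×18.998 + 4×1.008 + 3×15.999 + 1×32.06 = 198.59 g/mol.

198.59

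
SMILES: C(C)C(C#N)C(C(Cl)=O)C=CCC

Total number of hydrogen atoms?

Hydrogens are implicit in SMILES; fill each atom to its normal valence:
  4 × C: 1 H each → 4
  2 × C: 3 H each → 6
  2 × C: 2 H each → 4
  2 × C: no H
  1 × Cl: no H
  1 × N: no H
  1 × O: no H
  Total hydrogens = 14.

14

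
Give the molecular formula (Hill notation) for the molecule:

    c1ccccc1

C6H6

Heavy atoms from the SMILES: 6 C.
Implicit hydrogens by atom environment:
  6 × C (aromatic): 1 H each → 6
  Total hydrogens = 6.
Molecular formula: C6H6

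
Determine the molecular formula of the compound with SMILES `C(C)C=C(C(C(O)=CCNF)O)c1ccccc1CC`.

C16H22FNO2

Heavy atoms from the SMILES: 16 C, 1 F, 1 N, 2 O.
Implicit hydrogens by atom environment:
  4 × C (aromatic): 1 H each → 4
  3 × C: 2 H each → 6
  3 × C: 1 H each → 3
  2 × C: 3 H each → 6
  2 × C: no H
  2 × C (aromatic): no H
  2 × O: 1 H each → 2
  1 × F: no H
  1 × N: 1 H
  Total hydrogens = 22.
Molecular formula: C16H22FNO2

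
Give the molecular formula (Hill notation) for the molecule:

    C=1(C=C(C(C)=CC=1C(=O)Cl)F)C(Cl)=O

C9H5Cl2FO2

Heavy atoms from the SMILES: 9 C, 2 Cl, 1 F, 2 O.
Implicit hydrogens by atom environment:
  4 × C (aromatic): no H
  2 × C (aromatic): 1 H each → 2
  2 × C: no H
  2 × Cl: no H
  2 × O: no H
  1 × C: 3 H
  1 × F: no H
  Total hydrogens = 5.
Molecular formula: C9H5Cl2FO2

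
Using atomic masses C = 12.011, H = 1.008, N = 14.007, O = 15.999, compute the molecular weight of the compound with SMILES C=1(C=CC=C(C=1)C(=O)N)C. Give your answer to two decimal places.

Molecular formula: C8H9NO.
M = 8×12.011 + 9×1.008 + 1×14.007 + 1×15.999 = 135.17 g/mol.

135.17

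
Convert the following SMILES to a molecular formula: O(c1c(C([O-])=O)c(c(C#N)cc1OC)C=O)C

Heavy atoms from the SMILES: 11 C, 1 N, 5 O.
Implicit hydrogens by atom environment:
  5 × C (aromatic): no H
  4 × O: no H
  2 × C: 3 H each → 6
  2 × C: no H
  1 × C (aromatic): 1 H
  1 × C: 1 H
  1 × N: no H
  1 × O (charge -1): no H
  Total hydrogens = 8.
Net charge -1.
Molecular formula: C11H8NO5-

C11H8NO5-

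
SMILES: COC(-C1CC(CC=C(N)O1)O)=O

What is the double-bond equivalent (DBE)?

3

Molecular formula from the SMILES: C8H13NO4.
DoU = (2C + 2 + N − H − X)/2 = (2·8 + 2 + 1 − 13 − 0)/2 = 6/2 = 3.
(Structurally: 1 ring(s) + 2 π bond(s) = 3.)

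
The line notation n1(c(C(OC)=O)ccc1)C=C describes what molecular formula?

C8H9NO2

Heavy atoms from the SMILES: 8 C, 1 N, 2 O.
Implicit hydrogens by atom environment:
  3 × C (aromatic): 1 H each → 3
  2 × O: no H
  1 × C: 3 H
  1 × C: 2 H
  1 × C: 1 H
  1 × C (aromatic): no H
  1 × C: no H
  1 × N (aromatic): no H
  Total hydrogens = 9.
Molecular formula: C8H9NO2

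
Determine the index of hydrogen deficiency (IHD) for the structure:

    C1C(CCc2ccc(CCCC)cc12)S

5

Molecular formula from the SMILES: C14H20S.
DoU = (2C + 2 + N − H − X)/2 = (2·14 + 2 + 0 − 20 − 0)/2 = 10/2 = 5.
(Structurally: 2 ring(s) + 3 π bond(s) = 5.)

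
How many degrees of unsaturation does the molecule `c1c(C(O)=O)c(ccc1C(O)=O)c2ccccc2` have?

10

Molecular formula from the SMILES: C14H10O4.
DoU = (2C + 2 + N − H − X)/2 = (2·14 + 2 + 0 − 10 − 0)/2 = 20/2 = 10.
(Structurally: 2 ring(s) + 8 π bond(s) = 10.)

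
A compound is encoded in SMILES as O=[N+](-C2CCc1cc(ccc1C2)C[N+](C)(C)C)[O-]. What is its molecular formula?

Heavy atoms from the SMILES: 14 C, 2 N, 2 O.
Implicit hydrogens by atom environment:
  4 × C: 2 H each → 8
  3 × C: 3 H each → 9
  3 × C (aromatic): 1 H each → 3
  3 × C (aromatic): no H
  2 × N (charge +1): no H
  1 × C: 1 H
  1 × O: no H
  1 × O (charge -1): no H
  Total hydrogens = 21.
Net charge +1.
Molecular formula: C14H21N2O2+

C14H21N2O2+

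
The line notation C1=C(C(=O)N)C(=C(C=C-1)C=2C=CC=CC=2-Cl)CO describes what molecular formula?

C14H12ClNO2

Heavy atoms from the SMILES: 14 C, 1 Cl, 1 N, 2 O.
Implicit hydrogens by atom environment:
  7 × C (aromatic): 1 H each → 7
  5 × C (aromatic): no H
  1 × C: 2 H
  1 × C: no H
  1 × Cl: no H
  1 × N: 2 H
  1 × O: 1 H
  1 × O: no H
  Total hydrogens = 12.
Molecular formula: C14H12ClNO2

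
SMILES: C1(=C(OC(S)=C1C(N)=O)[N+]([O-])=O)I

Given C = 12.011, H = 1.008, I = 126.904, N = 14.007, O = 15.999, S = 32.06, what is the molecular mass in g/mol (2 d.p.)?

314.05

Molecular formula: C5H3IN2O4S.
M = 5×12.011 + 3×1.008 + 1×126.904 + 2×14.007 + 4×15.999 + 1×32.06 = 314.05 g/mol.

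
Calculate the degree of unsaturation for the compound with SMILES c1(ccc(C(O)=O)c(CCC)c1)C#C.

Molecular formula from the SMILES: C12H12O2.
DoU = (2C + 2 + N − H − X)/2 = (2·12 + 2 + 0 − 12 − 0)/2 = 14/2 = 7.
(Structurally: 1 ring(s) + 6 π bond(s) = 7.)

7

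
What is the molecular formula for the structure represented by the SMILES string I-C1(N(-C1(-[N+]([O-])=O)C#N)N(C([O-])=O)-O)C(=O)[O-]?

[C5HIN4O7]2-

Heavy atoms from the SMILES: 5 C, 1 I, 4 N, 7 O.
Implicit hydrogens by atom environment:
  5 × C: no H
  3 × N: no H
  3 × O: no H
  3 × O (charge -1): no H
  1 × I: no H
  1 × N (charge +1): no H
  1 × O: 1 H
  Total hydrogens = 1.
Net charge -2.
Molecular formula: [C5HIN4O7]2-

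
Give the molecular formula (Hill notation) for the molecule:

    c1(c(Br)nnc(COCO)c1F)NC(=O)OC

C8H9BrFN3O4

Heavy atoms from the SMILES: 1 Br, 8 C, 1 F, 3 N, 4 O.
Implicit hydrogens by atom environment:
  4 × C (aromatic): no H
  3 × O: no H
  2 × C: 2 H each → 4
  2 × N (aromatic): no H
  1 × Br: no H
  1 × C: 3 H
  1 × C: no H
  1 × F: no H
  1 × N: 1 H
  1 × O: 1 H
  Total hydrogens = 9.
Molecular formula: C8H9BrFN3O4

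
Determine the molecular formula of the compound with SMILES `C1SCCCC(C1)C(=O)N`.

Heavy atoms from the SMILES: 7 C, 1 N, 1 O, 1 S.
Implicit hydrogens by atom environment:
  5 × C: 2 H each → 10
  1 × C: 1 H
  1 × C: no H
  1 × N: 2 H
  1 × O: no H
  1 × S: no H
  Total hydrogens = 13.
Molecular formula: C7H13NOS

C7H13NOS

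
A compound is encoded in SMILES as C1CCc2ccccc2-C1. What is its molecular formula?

C10H12

Heavy atoms from the SMILES: 10 C.
Implicit hydrogens by atom environment:
  4 × C: 2 H each → 8
  4 × C (aromatic): 1 H each → 4
  2 × C (aromatic): no H
  Total hydrogens = 12.
Molecular formula: C10H12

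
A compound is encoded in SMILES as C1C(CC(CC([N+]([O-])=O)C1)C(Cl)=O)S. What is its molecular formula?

C8H12ClNO3S

Heavy atoms from the SMILES: 8 C, 1 Cl, 1 N, 3 O, 1 S.
Implicit hydrogens by atom environment:
  4 × C: 2 H each → 8
  3 × C: 1 H each → 3
  2 × O: no H
  1 × C: no H
  1 × Cl: no H
  1 × N (charge +1): no H
  1 × O (charge -1): no H
  1 × S: 1 H
  Total hydrogens = 12.
Molecular formula: C8H12ClNO3S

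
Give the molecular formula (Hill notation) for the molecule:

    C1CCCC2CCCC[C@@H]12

C10H18

Heavy atoms from the SMILES: 10 C.
Implicit hydrogens by atom environment:
  8 × C: 2 H each → 16
  2 × C: 1 H each → 2
  Total hydrogens = 18.
Molecular formula: C10H18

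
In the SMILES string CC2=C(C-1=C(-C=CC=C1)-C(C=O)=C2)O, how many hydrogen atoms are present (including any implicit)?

Hydrogens are implicit in SMILES; fill each atom to its normal valence:
  5 × C (aromatic): 1 H each → 5
  5 × C (aromatic): no H
  1 × C: 3 H
  1 × C: 1 H
  1 × O: 1 H
  1 × O: no H
  Total hydrogens = 10.

10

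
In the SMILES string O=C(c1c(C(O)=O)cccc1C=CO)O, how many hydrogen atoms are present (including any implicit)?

Hydrogens are implicit in SMILES; fill each atom to its normal valence:
  3 × C (aromatic): 1 H each → 3
  3 × C (aromatic): no H
  3 × O: 1 H each → 3
  2 × C: 1 H each → 2
  2 × C: no H
  2 × O: no H
  Total hydrogens = 8.

8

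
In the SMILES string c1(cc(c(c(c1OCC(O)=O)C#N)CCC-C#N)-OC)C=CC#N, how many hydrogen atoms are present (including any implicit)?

15

Hydrogens are implicit in SMILES; fill each atom to its normal valence:
  5 × C (aromatic): no H
  4 × C: 2 H each → 8
  4 × C: no H
  3 × N: no H
  3 × O: no H
  2 × C: 1 H each → 2
  1 × C: 3 H
  1 × C (aromatic): 1 H
  1 × O: 1 H
  Total hydrogens = 15.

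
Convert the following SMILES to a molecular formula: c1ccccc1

C6H6

Heavy atoms from the SMILES: 6 C.
Implicit hydrogens by atom environment:
  6 × C (aromatic): 1 H each → 6
  Total hydrogens = 6.
Molecular formula: C6H6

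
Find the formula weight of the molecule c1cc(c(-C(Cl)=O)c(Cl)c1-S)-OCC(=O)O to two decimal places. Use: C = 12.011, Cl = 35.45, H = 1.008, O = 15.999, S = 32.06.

281.10

Molecular formula: C9H6Cl2O4S.
M = 9×12.011 + 2×35.45 + 6×1.008 + 4×15.999 + 1×32.06 = 281.10 g/mol.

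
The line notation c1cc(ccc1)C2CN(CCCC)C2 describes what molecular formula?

C13H19N

Heavy atoms from the SMILES: 13 C, 1 N.
Implicit hydrogens by atom environment:
  5 × C: 2 H each → 10
  5 × C (aromatic): 1 H each → 5
  1 × C: 3 H
  1 × C: 1 H
  1 × C (aromatic): no H
  1 × N: no H
  Total hydrogens = 19.
Molecular formula: C13H19N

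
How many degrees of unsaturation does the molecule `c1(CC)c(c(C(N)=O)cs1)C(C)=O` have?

5

Molecular formula from the SMILES: C9H11NO2S.
DoU = (2C + 2 + N − H − X)/2 = (2·9 + 2 + 1 − 11 − 0)/2 = 10/2 = 5.
(Structurally: 1 ring(s) + 4 π bond(s) = 5.)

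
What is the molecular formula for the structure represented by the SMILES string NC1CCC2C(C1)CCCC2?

Heavy atoms from the SMILES: 10 C, 1 N.
Implicit hydrogens by atom environment:
  7 × C: 2 H each → 14
  3 × C: 1 H each → 3
  1 × N: 2 H
  Total hydrogens = 19.
Molecular formula: C10H19N

C10H19N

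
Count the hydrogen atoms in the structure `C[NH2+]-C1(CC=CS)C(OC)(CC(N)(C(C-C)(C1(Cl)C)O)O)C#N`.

27

Hydrogens are implicit in SMILES; fill each atom to its normal valence:
  6 × C: no H
  4 × C: 3 H each → 12
  3 × C: 2 H each → 6
  2 × C: 1 H each → 2
  2 × O: 1 H each → 2
  1 × Cl: no H
  1 × N (charge +1): 2 H
  1 × N: 2 H
  1 × N: no H
  1 × O: no H
  1 × S: 1 H
  Total hydrogens = 27.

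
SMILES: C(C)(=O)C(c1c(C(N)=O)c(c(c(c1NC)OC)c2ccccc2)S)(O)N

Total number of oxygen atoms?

The symbol for oxygen appears 4 times in the SMILES.

4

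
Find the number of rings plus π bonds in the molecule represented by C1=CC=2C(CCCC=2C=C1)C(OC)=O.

Molecular formula from the SMILES: C12H14O2.
DoU = (2C + 2 + N − H − X)/2 = (2·12 + 2 + 0 − 14 − 0)/2 = 12/2 = 6.
(Structurally: 2 ring(s) + 4 π bond(s) = 6.)

6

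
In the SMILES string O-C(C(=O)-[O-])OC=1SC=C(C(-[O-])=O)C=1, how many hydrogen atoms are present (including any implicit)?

Hydrogens are implicit in SMILES; fill each atom to its normal valence:
  3 × O: no H
  2 × C (aromatic): 1 H each → 2
  2 × C (aromatic): no H
  2 × C: no H
  2 × O (charge -1): no H
  1 × C: 1 H
  1 × O: 1 H
  1 × S (aromatic): no H
  Total hydrogens = 4.

4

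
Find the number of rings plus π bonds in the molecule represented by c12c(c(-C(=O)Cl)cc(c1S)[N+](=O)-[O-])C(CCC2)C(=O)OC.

8

Molecular formula from the SMILES: C13H12ClNO5S.
DoU = (2C + 2 + N − H − X)/2 = (2·13 + 2 + 1 − 12 − 1)/2 = 16/2 = 8.
(Structurally: 2 ring(s) + 6 π bond(s) = 8.)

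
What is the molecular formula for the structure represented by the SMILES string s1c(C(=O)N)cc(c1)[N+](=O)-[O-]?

C5H4N2O3S

Heavy atoms from the SMILES: 5 C, 2 N, 3 O, 1 S.
Implicit hydrogens by atom environment:
  2 × C (aromatic): 1 H each → 2
  2 × C (aromatic): no H
  2 × O: no H
  1 × C: no H
  1 × N: 2 H
  1 × N (charge +1): no H
  1 × O (charge -1): no H
  1 × S (aromatic): no H
  Total hydrogens = 4.
Molecular formula: C5H4N2O3S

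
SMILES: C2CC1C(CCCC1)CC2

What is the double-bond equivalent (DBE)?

Molecular formula from the SMILES: C10H18.
DoU = (2C + 2 + N − H − X)/2 = (2·10 + 2 + 0 − 18 − 0)/2 = 4/2 = 2.
(Structurally: 2 ring(s) + 0 π bond(s) = 2.)

2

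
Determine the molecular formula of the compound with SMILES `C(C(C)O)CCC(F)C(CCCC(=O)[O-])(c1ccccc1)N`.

C17H25FNO3-

Heavy atoms from the SMILES: 17 C, 1 F, 1 N, 3 O.
Implicit hydrogens by atom environment:
  6 × C: 2 H each → 12
  5 × C (aromatic): 1 H each → 5
  2 × C: 1 H each → 2
  2 × C: no H
  1 × C: 3 H
  1 × C (aromatic): no H
  1 × F: no H
  1 × N: 2 H
  1 × O: 1 H
  1 × O: no H
  1 × O (charge -1): no H
  Total hydrogens = 25.
Net charge -1.
Molecular formula: C17H25FNO3-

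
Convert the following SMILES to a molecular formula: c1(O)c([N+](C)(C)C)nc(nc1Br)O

C7H11BrN3O2+

Heavy atoms from the SMILES: 1 Br, 7 C, 3 N, 2 O.
Implicit hydrogens by atom environment:
  4 × C (aromatic): no H
  3 × C: 3 H each → 9
  2 × N (aromatic): no H
  2 × O: 1 H each → 2
  1 × Br: no H
  1 × N (charge +1): no H
  Total hydrogens = 11.
Net charge +1.
Molecular formula: C7H11BrN3O2+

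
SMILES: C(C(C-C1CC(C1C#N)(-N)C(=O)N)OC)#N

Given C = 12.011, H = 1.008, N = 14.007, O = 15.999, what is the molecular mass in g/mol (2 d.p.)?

Molecular formula: C10H14N4O2.
M = 10×12.011 + 14×1.008 + 4×14.007 + 2×15.999 = 222.25 g/mol.

222.25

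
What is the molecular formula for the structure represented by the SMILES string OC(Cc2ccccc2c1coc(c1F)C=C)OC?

Heavy atoms from the SMILES: 15 C, 1 F, 3 O.
Implicit hydrogens by atom environment:
  5 × C (aromatic): 1 H each → 5
  5 × C (aromatic): no H
  2 × C: 2 H each → 4
  2 × C: 1 H each → 2
  1 × C: 3 H
  1 × F: no H
  1 × O: 1 H
  1 × O (aromatic): no H
  1 × O: no H
  Total hydrogens = 15.
Molecular formula: C15H15FO3

C15H15FO3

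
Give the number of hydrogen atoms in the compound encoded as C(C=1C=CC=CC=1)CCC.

14

Hydrogens are implicit in SMILES; fill each atom to its normal valence:
  5 × C (aromatic): 1 H each → 5
  3 × C: 2 H each → 6
  1 × C: 3 H
  1 × C (aromatic): no H
  Total hydrogens = 14.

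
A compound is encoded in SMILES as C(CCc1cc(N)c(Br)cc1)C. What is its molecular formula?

C10H14BrN

Heavy atoms from the SMILES: 1 Br, 10 C, 1 N.
Implicit hydrogens by atom environment:
  3 × C: 2 H each → 6
  3 × C (aromatic): 1 H each → 3
  3 × C (aromatic): no H
  1 × Br: no H
  1 × C: 3 H
  1 × N: 2 H
  Total hydrogens = 14.
Molecular formula: C10H14BrN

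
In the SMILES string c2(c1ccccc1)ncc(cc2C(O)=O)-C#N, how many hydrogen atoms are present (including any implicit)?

Hydrogens are implicit in SMILES; fill each atom to its normal valence:
  7 × C (aromatic): 1 H each → 7
  4 × C (aromatic): no H
  2 × C: no H
  1 × N (aromatic): no H
  1 × N: no H
  1 × O: 1 H
  1 × O: no H
  Total hydrogens = 8.

8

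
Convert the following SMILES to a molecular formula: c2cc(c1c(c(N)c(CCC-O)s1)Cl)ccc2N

C13H15ClN2OS

Heavy atoms from the SMILES: 13 C, 1 Cl, 2 N, 1 O, 1 S.
Implicit hydrogens by atom environment:
  6 × C (aromatic): no H
  4 × C (aromatic): 1 H each → 4
  3 × C: 2 H each → 6
  2 × N: 2 H each → 4
  1 × Cl: no H
  1 × O: 1 H
  1 × S (aromatic): no H
  Total hydrogens = 15.
Molecular formula: C13H15ClN2OS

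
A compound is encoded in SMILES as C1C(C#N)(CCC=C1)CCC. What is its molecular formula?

C10H15N

Heavy atoms from the SMILES: 10 C, 1 N.
Implicit hydrogens by atom environment:
  5 × C: 2 H each → 10
  2 × C: 1 H each → 2
  2 × C: no H
  1 × C: 3 H
  1 × N: no H
  Total hydrogens = 15.
Molecular formula: C10H15N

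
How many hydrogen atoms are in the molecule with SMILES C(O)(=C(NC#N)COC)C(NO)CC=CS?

Hydrogens are implicit in SMILES; fill each atom to its normal valence:
  3 × C: 1 H each → 3
  3 × C: no H
  2 × C: 2 H each → 4
  2 × N: 1 H each → 2
  2 × O: 1 H each → 2
  1 × C: 3 H
  1 × N: no H
  1 × O: no H
  1 × S: 1 H
  Total hydrogens = 15.

15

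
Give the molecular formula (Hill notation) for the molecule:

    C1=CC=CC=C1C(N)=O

Heavy atoms from the SMILES: 7 C, 1 N, 1 O.
Implicit hydrogens by atom environment:
  5 × C (aromatic): 1 H each → 5
  1 × C (aromatic): no H
  1 × C: no H
  1 × N: 2 H
  1 × O: no H
  Total hydrogens = 7.
Molecular formula: C7H7NO

C7H7NO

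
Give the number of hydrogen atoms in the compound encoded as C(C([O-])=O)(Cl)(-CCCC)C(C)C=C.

Hydrogens are implicit in SMILES; fill each atom to its normal valence:
  4 × C: 2 H each → 8
  2 × C: 3 H each → 6
  2 × C: 1 H each → 2
  2 × C: no H
  1 × Cl: no H
  1 × O: no H
  1 × O (charge -1): no H
  Total hydrogens = 16.

16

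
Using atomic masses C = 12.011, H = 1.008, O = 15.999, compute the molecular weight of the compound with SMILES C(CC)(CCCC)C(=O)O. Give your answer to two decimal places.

144.21

Molecular formula: C8H16O2.
M = 8×12.011 + 16×1.008 + 2×15.999 = 144.21 g/mol.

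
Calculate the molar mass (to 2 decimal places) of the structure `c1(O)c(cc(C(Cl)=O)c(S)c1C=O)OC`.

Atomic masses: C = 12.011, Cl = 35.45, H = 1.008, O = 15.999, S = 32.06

246.66

Molecular formula: C9H7ClO4S.
M = 9×12.011 + 1×35.45 + 7×1.008 + 4×15.999 + 1×32.06 = 246.66 g/mol.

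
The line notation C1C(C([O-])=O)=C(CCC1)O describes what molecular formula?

C7H9O3-

Heavy atoms from the SMILES: 7 C, 3 O.
Implicit hydrogens by atom environment:
  4 × C: 2 H each → 8
  3 × C: no H
  1 × O: 1 H
  1 × O: no H
  1 × O (charge -1): no H
  Total hydrogens = 9.
Net charge -1.
Molecular formula: C7H9O3-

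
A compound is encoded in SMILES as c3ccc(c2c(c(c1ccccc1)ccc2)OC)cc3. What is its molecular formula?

Heavy atoms from the SMILES: 19 C, 1 O.
Implicit hydrogens by atom environment:
  13 × C (aromatic): 1 H each → 13
  5 × C (aromatic): no H
  1 × C: 3 H
  1 × O: no H
  Total hydrogens = 16.
Molecular formula: C19H16O

C19H16O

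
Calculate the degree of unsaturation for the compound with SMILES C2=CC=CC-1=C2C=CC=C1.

Molecular formula from the SMILES: C10H8.
DoU = (2C + 2 + N − H − X)/2 = (2·10 + 2 + 0 − 8 − 0)/2 = 14/2 = 7.
(Structurally: 2 ring(s) + 5 π bond(s) = 7.)

7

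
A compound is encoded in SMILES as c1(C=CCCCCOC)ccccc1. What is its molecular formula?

C13H18O

Heavy atoms from the SMILES: 13 C, 1 O.
Implicit hydrogens by atom environment:
  5 × C (aromatic): 1 H each → 5
  4 × C: 2 H each → 8
  2 × C: 1 H each → 2
  1 × C: 3 H
  1 × C (aromatic): no H
  1 × O: no H
  Total hydrogens = 18.
Molecular formula: C13H18O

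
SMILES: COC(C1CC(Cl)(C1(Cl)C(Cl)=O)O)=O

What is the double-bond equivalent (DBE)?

Molecular formula from the SMILES: C7H7Cl3O4.
DoU = (2C + 2 + N − H − X)/2 = (2·7 + 2 + 0 − 7 − 3)/2 = 6/2 = 3.
(Structurally: 1 ring(s) + 2 π bond(s) = 3.)

3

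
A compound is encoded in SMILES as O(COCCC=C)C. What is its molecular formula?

Heavy atoms from the SMILES: 6 C, 2 O.
Implicit hydrogens by atom environment:
  4 × C: 2 H each → 8
  2 × O: no H
  1 × C: 3 H
  1 × C: 1 H
  Total hydrogens = 12.
Molecular formula: C6H12O2

C6H12O2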